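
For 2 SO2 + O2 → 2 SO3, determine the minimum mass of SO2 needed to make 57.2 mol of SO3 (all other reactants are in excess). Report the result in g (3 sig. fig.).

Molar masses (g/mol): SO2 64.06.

n(SO3) = 57.20 mol
n(SO2) = (2/2) × 57.20 = 57.20 mol
mass = 57.20 × 64.06 = 3664 g

3660 g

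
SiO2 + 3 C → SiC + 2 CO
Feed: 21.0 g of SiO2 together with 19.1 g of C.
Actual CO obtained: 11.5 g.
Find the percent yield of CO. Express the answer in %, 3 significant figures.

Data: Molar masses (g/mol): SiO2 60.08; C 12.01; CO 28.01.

n(SiO2) = 21.00 / 60.08 = 0.3495 mol
n(C) = 19.10 / 12.01 = 1.590 mol
n/ν for SiO2 = 0.3495/1 = 0.3495
n/ν for C = 1.590/3 = 0.5300
Smallest n/ν is SiO2 → limiting reagent.
theoretical n(CO) = (2/1) × 0.3495 = 0.6990 mol → 19.58 g
% yield = 11.5 / 19.58 × 100 = 58.73 %

58.7 %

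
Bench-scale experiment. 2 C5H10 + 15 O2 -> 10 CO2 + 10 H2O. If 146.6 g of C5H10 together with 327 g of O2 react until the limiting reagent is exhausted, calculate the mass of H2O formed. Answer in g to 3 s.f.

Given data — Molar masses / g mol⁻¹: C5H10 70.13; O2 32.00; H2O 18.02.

123 g

n(C5H10) = 146.6 / 70.13 = 2.090 mol
n(O2) = 327.0 / 32.00 = 10.22 mol
n/ν for C5H10 = 2.090/2 = 1.045
n/ν for O2 = 10.22/15 = 0.6813
Smallest n/ν is O2 → limiting reagent.
n(H2O) = (10/15) × 10.22 = 6.813 mol
mass = 6.813 × 18.02 = 122.8 g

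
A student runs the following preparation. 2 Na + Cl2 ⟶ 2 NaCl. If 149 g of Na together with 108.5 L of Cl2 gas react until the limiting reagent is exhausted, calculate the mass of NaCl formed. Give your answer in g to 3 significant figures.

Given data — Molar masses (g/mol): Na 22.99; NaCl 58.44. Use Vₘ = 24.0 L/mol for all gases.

n(Na) = 149.0 / 22.99 = 6.481 mol
n(Cl2) = 108.5 / 24.0 = 4.521 mol
n/ν for Na = 6.481/2 = 3.241
n/ν for Cl2 = 4.521/1 = 4.521
Smallest n/ν is Na → limiting reagent.
n(NaCl) = (2/2) × 6.481 = 6.481 mol
mass = 6.481 × 58.44 = 378.7 g

379 g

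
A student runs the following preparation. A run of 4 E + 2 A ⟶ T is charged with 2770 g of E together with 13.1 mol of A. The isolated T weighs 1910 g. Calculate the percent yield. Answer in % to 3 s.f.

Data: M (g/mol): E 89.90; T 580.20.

50.3 %

n(E) = 2770 / 89.90 = 30.81 mol
n(A) = 13.10 mol
n/ν for E = 30.81/4 = 7.703
n/ν for A = 13.10/2 = 6.550
Smallest n/ν is A → limiting reagent.
theoretical n(T) = (1/2) × 13.10 = 6.550 mol → 3800 g
% yield = 1910 / 3800 × 100 = 50.26 %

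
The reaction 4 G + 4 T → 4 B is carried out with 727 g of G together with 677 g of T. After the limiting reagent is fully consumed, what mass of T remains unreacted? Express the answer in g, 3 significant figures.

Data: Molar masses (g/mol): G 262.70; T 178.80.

182 g

n(G) = 727.0 / 262.70 = 2.767 mol
n(T) = 677.0 / 178.80 = 3.786 mol
n/ν for G = 2.767/4 = 0.6918
n/ν for T = 3.786/4 = 0.9465
Smallest n/ν is G → limiting reagent.
T consumed = (4/4) × 2.767 = 2.767 mol
T remaining = 3.786 − 2.767 = 1.019 mol
mass = 1.019 × 178.80 = 182.2 g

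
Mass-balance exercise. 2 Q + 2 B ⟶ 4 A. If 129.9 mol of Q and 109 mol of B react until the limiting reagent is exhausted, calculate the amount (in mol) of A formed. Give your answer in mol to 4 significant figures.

218.0 mol

n(Q) = 129.9 mol
n(B) = 109.0 mol
n/ν for Q = 129.9/2 = 64.95
n/ν for B = 109.0/2 = 54.50
Smallest n/ν is B → limiting reagent.
n(A) = (4/2) × 109.0 = 218.0 mol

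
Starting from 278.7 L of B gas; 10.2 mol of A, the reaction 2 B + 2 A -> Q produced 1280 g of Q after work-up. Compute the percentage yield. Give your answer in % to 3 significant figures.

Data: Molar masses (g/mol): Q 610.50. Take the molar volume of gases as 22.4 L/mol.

n(B) = 278.7 / 22.4 = 12.44 mol
n(A) = 10.20 mol
n/ν for B = 12.44/2 = 6.220
n/ν for A = 10.20/2 = 5.100
Smallest n/ν is A → limiting reagent.
theoretical n(Q) = (1/2) × 10.20 = 5.100 mol → 3114 g
% yield = 1280 / 3114 × 100 = 41.10 %

41.1 %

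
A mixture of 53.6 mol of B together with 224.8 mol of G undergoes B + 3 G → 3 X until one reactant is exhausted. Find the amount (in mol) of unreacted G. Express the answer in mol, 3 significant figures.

n(B) = 53.60 mol
n(G) = 224.8 mol
n/ν for B = 53.60/1 = 53.60
n/ν for G = 224.8/3 = 74.93
Smallest n/ν is B → limiting reagent.
G consumed = (3/1) × 53.60 = 160.8 mol
G remaining = 224.8 − 160.8 = 64.00 mol

64.0 mol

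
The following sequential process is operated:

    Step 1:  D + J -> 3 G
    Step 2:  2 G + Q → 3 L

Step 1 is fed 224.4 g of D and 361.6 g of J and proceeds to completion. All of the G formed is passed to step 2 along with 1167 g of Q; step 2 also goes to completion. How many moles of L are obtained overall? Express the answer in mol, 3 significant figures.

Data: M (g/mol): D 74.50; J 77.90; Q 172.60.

Step 1:
n(D) = 224.4 / 74.50 = 3.012 mol
n(J) = 361.6 / 77.90 = 4.642 mol
n/ν → D: 3.012, J: 4.642; D is limiting.
n(G) produced = (3/1) × 3.012 = 9.036 mol
Step 2:
n(G) available = 9.036 mol
n(Q) = 1167 / 172.60 = 6.761 mol
n/ν → G: 4.518, Q: 6.761; G is limiting.
n(L) = (3/2) × 9.036 = 13.55 mol

13.6 mol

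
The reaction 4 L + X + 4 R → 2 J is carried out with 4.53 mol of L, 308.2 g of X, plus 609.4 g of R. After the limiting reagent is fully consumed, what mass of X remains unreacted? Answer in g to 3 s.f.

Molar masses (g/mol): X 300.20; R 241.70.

n(L) = 4.530 mol
n(X) = 308.2 / 300.20 = 1.027 mol
n(R) = 609.4 / 241.70 = 2.521 mol
n/ν for L = 4.530/4 = 1.133
n/ν for X = 1.027/1 = 1.027
n/ν for R = 2.521/4 = 0.6303
Smallest n/ν is R → limiting reagent.
X consumed = (1/4) × 2.521 = 0.6303 mol
X remaining = 1.027 − 0.6303 = 0.3967 mol
mass = 0.3967 × 300.20 = 119.1 g

119 g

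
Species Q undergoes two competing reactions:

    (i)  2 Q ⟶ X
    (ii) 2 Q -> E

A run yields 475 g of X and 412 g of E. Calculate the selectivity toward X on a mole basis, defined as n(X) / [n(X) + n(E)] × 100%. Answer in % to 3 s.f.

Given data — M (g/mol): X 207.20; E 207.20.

n(X) = 475 / 207.20 = 2.292 mol
n(E) = 412 / 207.20 = 1.988 mol
selectivity = 2.292/(2.292+1.988) × 100 = 53.55 %

53.6 %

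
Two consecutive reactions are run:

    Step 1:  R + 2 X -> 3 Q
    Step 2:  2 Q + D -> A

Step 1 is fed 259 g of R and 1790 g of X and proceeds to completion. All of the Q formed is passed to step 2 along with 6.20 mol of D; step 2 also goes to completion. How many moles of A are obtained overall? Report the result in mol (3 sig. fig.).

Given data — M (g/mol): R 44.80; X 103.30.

6.20 mol

Step 1:
n(R) = 259.0 / 44.80 = 5.781 mol
n(X) = 1790 / 103.30 = 17.33 mol
n/ν for R = 5.781/1 = 5.781
n/ν for X = 17.33/2 = 8.665
Smallest n/ν is R → limiting reagent.
n(Q) produced = (3/1) × 5.781 = 17.34 mol
Step 2:
n(Q) available = 17.34 mol
n(D) = 6.200 mol
n/ν for Q = 17.34/2 = 8.670
n/ν for D = 6.200/1 = 6.200
Smallest n/ν is D → limiting reagent.
n(A) = (1/1) × 6.200 = 6.200 mol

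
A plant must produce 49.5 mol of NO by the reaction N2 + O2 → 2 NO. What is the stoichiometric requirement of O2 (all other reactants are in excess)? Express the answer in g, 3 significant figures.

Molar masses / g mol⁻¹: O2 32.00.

792 g

n(NO) = 49.50 mol
n(O2) = (1/2) × 49.50 = 24.75 mol
mass = 24.75 × 32.00 = 792.0 g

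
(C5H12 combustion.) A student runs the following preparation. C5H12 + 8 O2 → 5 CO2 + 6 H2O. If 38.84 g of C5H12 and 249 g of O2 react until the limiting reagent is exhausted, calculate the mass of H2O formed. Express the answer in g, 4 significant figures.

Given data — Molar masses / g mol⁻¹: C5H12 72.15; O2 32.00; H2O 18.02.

n(C5H12) = 38.84 / 72.15 = 0.5383 mol
n(O2) = 249.0 / 32.00 = 7.781 mol
n/ν → C5H12: 0.5383, O2: 0.9726; C5H12 is limiting.
n(H2O) = (6/1) × 0.5383 = 3.230 mol
mass = 3.230 × 18.02 = 58.20 g

58.20 g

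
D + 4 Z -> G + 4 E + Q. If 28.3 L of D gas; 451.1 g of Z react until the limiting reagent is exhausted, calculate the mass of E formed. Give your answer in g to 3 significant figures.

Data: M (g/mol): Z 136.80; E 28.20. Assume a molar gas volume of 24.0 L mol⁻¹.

n(D) = 28.30 / 24.0 = 1.179 mol
n(Z) = 451.1 / 136.80 = 3.298 mol
n/ν for D = 1.179/1 = 1.179
n/ν for Z = 3.298/4 = 0.8245
Smallest n/ν is Z → limiting reagent.
n(E) = (4/4) × 3.298 = 3.298 mol
mass = 3.298 × 28.20 = 93.00 g

93.0 g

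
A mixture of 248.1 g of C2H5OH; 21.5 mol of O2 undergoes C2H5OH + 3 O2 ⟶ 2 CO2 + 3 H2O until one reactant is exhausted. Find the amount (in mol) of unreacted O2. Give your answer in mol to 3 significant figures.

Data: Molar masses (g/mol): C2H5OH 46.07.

n(C2H5OH) = 248.1 / 46.07 = 5.385 mol
n(O2) = 21.50 mol
n/ν for C2H5OH = 5.385/1 = 5.385
n/ν for O2 = 21.50/3 = 7.167
Smallest n/ν is C2H5OH → limiting reagent.
O2 consumed = (3/1) × 5.385 = 16.16 mol
O2 remaining = 21.50 − 16.16 = 5.340 mol

5.34 mol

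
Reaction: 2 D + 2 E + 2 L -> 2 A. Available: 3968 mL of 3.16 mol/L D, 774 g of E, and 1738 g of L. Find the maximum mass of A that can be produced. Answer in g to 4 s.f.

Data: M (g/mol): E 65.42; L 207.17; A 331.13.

2778 g

n(D) = 3.16 × 3968/1000 = 12.54 mol
n(E) = 774.0 / 65.42 = 11.83 mol
n(L) = 1738 / 207.17 = 8.389 mol
n/ν for D = 12.54/2 = 6.270
n/ν for E = 11.83/2 = 5.915
n/ν for L = 8.389/2 = 4.195
Smallest n/ν is L → limiting reagent.
n(A) = (2/2) × 8.389 = 8.389 mol
mass = 8.389 × 331.13 = 2778 g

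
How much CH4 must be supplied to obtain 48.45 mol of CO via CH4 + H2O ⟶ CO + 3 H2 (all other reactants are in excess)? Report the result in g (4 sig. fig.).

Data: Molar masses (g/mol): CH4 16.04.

777.1 g

n(CO) = 48.45 mol
n(CH4) = (1/1) × 48.45 = 48.45 mol
mass = 48.45 × 16.04 = 777.1 g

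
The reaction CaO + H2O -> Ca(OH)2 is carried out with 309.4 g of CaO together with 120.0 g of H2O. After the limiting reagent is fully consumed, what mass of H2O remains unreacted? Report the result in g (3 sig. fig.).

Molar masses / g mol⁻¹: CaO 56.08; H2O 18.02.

n(CaO) = 309.4 / 56.08 = 5.517 mol
n(H2O) = 120.0 / 18.02 = 6.659 mol
n/ν → CaO: 5.517, H2O: 6.659; CaO is limiting.
H2O consumed = (1/1) × 5.517 = 5.517 mol
H2O remaining = 6.659 − 5.517 = 1.142 mol
mass = 1.142 × 18.02 = 20.58 g

20.6 g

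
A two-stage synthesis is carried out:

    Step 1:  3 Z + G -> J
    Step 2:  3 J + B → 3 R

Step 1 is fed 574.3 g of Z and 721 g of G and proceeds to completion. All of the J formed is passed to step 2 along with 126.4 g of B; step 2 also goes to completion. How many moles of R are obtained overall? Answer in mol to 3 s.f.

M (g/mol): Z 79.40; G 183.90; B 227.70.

Step 1:
n(Z) = 574.3 / 79.40 = 7.233 mol
n(G) = 721.0 / 183.90 = 3.921 mol
n/ν → Z: 2.411, G: 3.921; Z is limiting.
n(J) produced = (1/3) × 7.233 = 2.411 mol
Step 2:
n(J) available = 2.411 mol
n(B) = 126.4 / 227.70 = 0.5551 mol
n/ν → J: 0.8037, B: 0.5551; B is limiting.
n(R) = (3/1) × 0.5551 = 1.665 mol

1.67 mol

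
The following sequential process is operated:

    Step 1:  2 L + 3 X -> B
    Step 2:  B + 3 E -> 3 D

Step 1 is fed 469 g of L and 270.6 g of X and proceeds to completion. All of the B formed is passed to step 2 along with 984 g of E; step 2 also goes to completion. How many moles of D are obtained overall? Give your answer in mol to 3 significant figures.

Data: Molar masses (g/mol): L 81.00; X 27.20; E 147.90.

Step 1:
n(L) = 469.0 / 81.00 = 5.790 mol
n(X) = 270.6 / 27.20 = 9.949 mol
n/ν for L = 5.790/2 = 2.895
n/ν for X = 9.949/3 = 3.316
Smallest n/ν is L → limiting reagent.
n(B) produced = (1/2) × 5.790 = 2.895 mol
Step 2:
n(B) available = 2.895 mol
n(E) = 984.0 / 147.90 = 6.653 mol
n/ν for B = 2.895/1 = 2.895
n/ν for E = 6.653/3 = 2.218
Smallest n/ν is E → limiting reagent.
n(D) = (3/3) × 6.653 = 6.653 mol

6.65 mol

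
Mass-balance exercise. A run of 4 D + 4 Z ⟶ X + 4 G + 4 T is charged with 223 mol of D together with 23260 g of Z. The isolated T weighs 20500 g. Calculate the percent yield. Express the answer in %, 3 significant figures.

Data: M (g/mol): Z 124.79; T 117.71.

n(D) = 223.0 mol
n(Z) = 23260 / 124.79 = 186.4 mol
n/ν → D: 55.75, Z: 46.60; Z is limiting.
theoretical n(T) = (4/4) × 186.4 = 186.4 mol → 21940 g
% yield = 20500 / 21940 × 100 = 93.44 %

93.4 %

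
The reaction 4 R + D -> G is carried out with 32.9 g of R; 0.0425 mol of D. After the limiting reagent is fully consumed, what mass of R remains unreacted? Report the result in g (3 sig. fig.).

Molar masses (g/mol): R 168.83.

4.20 g

n(R) = 32.90 / 168.83 = 0.1949 mol
n(D) = 0.04250 mol
n/ν → R: 0.04873, D: 0.04250; D is limiting.
R consumed = (4/1) × 0.04250 = 0.1700 mol
R remaining = 0.1949 − 0.1700 = 0.02490 mol
mass = 0.02490 × 168.83 = 4.204 g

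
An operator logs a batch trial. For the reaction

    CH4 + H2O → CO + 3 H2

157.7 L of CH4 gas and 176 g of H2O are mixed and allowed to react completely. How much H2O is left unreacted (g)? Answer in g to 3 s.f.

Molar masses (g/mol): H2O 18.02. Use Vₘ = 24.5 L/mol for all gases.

60.0 g

n(CH4) = 157.7 / 24.5 = 6.437 mol
n(H2O) = 176.0 / 18.02 = 9.767 mol
n/ν for CH4 = 6.437/1 = 6.437
n/ν for H2O = 9.767/1 = 9.767
Smallest n/ν is CH4 → limiting reagent.
H2O consumed = (1/1) × 6.437 = 6.437 mol
H2O remaining = 9.767 − 6.437 = 3.330 mol
mass = 3.330 × 18.02 = 60.01 g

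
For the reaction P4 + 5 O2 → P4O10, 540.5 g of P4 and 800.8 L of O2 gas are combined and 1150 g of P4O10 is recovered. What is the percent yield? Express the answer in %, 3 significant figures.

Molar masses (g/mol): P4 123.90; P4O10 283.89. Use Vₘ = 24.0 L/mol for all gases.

n(P4) = 540.5 / 123.90 = 4.362 mol
n(O2) = 800.8 / 24.0 = 33.37 mol
n/ν for P4 = 4.362/1 = 4.362
n/ν for O2 = 33.37/5 = 6.674
Smallest n/ν is P4 → limiting reagent.
theoretical n(P4O10) = (1/1) × 4.362 = 4.362 mol → 1238 g
% yield = 1150 / 1238 × 100 = 92.89 %

92.9 %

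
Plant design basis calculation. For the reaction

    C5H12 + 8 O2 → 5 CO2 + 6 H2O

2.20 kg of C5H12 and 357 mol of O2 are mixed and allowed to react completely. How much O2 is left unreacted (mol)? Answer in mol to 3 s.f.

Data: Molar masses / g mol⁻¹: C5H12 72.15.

n(C5H12) = 2.200×1000 / 72.15 = 30.49 mol
n(O2) = 357.0 mol
n/ν for C5H12 = 30.49/1 = 30.49
n/ν for O2 = 357.0/8 = 44.63
Smallest n/ν is C5H12 → limiting reagent.
O2 consumed = (8/1) × 30.49 = 243.9 mol
O2 remaining = 357.0 − 243.9 = 113.1 mol

113 mol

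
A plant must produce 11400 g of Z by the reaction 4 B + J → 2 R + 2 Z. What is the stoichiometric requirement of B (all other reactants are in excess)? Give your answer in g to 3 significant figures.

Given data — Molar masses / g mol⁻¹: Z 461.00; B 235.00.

11600 g

n(Z) = 11400 / 461.00 = 24.73 mol
n(B) = (4/2) × 24.73 = 49.46 mol
mass = 49.46 × 235.00 = 11620 g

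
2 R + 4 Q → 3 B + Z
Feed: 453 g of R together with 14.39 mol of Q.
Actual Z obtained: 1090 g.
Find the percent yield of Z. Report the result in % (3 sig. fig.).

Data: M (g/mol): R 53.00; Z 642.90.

47.1 %

n(R) = 453.0 / 53.00 = 8.547 mol
n(Q) = 14.39 mol
n/ν for R = 8.547/2 = 4.274
n/ν for Q = 14.39/4 = 3.598
Smallest n/ν is Q → limiting reagent.
theoretical n(Z) = (1/4) × 14.39 = 3.598 mol → 2313 g
% yield = 1090 / 2313 × 100 = 47.12 %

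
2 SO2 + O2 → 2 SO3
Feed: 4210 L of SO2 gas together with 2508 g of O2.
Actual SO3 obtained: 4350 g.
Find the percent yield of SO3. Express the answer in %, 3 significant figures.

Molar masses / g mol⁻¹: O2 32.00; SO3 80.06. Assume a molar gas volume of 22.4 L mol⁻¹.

n(SO2) = 4210 / 22.4 = 187.9 mol
n(O2) = 2508 / 32.00 = 78.38 mol
n/ν → SO2: 93.95, O2: 78.38; O2 is limiting.
theoretical n(SO3) = (2/1) × 78.38 = 156.8 mol → 12550 g
% yield = 4350 / 12550 × 100 = 34.66 %

34.7 %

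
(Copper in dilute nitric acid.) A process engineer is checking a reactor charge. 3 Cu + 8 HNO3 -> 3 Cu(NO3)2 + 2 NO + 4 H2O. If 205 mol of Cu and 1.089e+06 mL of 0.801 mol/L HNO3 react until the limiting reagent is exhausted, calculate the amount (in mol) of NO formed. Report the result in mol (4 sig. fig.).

136.7 mol

n(Cu) = 205.0 mol
n(HNO3) = 0.801 × 1.089e+06/1000 = 872.3 mol
n/ν for Cu = 205.0/3 = 68.33
n/ν for HNO3 = 872.3/8 = 109.0
Smallest n/ν is Cu → limiting reagent.
n(NO) = (2/3) × 205.0 = 136.7 mol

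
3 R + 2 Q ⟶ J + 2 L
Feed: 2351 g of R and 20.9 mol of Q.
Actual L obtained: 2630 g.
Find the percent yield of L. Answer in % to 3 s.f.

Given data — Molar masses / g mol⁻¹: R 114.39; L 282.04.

n(R) = 2351 / 114.39 = 20.55 mol
n(Q) = 20.90 mol
n/ν for R = 20.55/3 = 6.850
n/ν for Q = 20.90/2 = 10.45
Smallest n/ν is R → limiting reagent.
theoretical n(L) = (2/3) × 20.55 = 13.70 mol → 3864 g
% yield = 2630 / 3864 × 100 = 68.06 %

68.1 %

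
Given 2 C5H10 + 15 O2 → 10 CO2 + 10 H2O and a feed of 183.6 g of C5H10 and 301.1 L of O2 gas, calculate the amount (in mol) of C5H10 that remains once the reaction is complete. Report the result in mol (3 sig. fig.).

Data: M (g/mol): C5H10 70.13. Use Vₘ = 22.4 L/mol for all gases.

n(C5H10) = 183.6 / 70.13 = 2.618 mol
n(O2) = 301.1 / 22.4 = 13.44 mol
n/ν for C5H10 = 2.618/2 = 1.309
n/ν for O2 = 13.44/15 = 0.8960
Smallest n/ν is O2 → limiting reagent.
C5H10 consumed = (2/15) × 13.44 = 1.792 mol
C5H10 remaining = 2.618 − 1.792 = 0.8260 mol

0.826 mol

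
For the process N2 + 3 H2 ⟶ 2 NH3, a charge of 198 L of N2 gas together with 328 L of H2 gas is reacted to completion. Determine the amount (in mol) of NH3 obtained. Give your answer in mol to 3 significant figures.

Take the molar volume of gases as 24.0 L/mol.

n(N2) = 198.0 / 24.0 = 8.250 mol
n(H2) = 328.0 / 24.0 = 13.67 mol
n/ν for N2 = 8.250/1 = 8.250
n/ν for H2 = 13.67/3 = 4.557
Smallest n/ν is H2 → limiting reagent.
n(NH3) = (2/3) × 13.67 = 9.113 mol

9.11 mol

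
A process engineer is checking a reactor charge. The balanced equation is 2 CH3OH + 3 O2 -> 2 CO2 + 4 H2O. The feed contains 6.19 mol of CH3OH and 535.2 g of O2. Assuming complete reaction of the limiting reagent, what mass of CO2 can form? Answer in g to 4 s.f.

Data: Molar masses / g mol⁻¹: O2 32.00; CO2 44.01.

n(CH3OH) = 6.190 mol
n(O2) = 535.2 / 32.00 = 16.73 mol
n/ν for CH3OH = 6.190/2 = 3.095
n/ν for O2 = 16.73/3 = 5.577
Smallest n/ν is CH3OH → limiting reagent.
n(CO2) = (2/2) × 6.190 = 6.190 mol
mass = 6.190 × 44.01 = 272.4 g

272.4 g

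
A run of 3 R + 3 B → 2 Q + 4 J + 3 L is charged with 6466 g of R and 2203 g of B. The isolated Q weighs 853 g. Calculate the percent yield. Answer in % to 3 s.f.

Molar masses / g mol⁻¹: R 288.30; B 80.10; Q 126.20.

n(R) = 6466 / 288.30 = 22.43 mol
n(B) = 2203 / 80.10 = 27.50 mol
n/ν → R: 7.477, B: 9.167; R is limiting.
theoretical n(Q) = (2/3) × 22.43 = 14.95 mol → 1887 g
% yield = 853 / 1887 × 100 = 45.20 %

45.2 %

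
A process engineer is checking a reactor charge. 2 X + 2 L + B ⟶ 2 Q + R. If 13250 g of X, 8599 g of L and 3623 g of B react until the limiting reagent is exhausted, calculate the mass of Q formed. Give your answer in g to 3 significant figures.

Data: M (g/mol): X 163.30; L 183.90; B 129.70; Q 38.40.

n(X) = 13250 / 163.30 = 81.14 mol
n(L) = 8599 / 183.90 = 46.76 mol
n(B) = 3623 / 129.70 = 27.93 mol
n/ν → X: 40.57, L: 23.38, B: 27.93; L is limiting.
n(Q) = (2/2) × 46.76 = 46.76 mol
mass = 46.76 × 38.40 = 1796 g

1800 g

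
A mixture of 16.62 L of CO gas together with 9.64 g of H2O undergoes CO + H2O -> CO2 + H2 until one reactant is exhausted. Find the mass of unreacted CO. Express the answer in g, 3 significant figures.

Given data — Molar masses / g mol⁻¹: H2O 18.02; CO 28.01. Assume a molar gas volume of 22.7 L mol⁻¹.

5.52 g

n(CO) = 16.62 / 22.7 = 0.7322 mol
n(H2O) = 9.640 / 18.02 = 0.5350 mol
n/ν for CO = 0.7322/1 = 0.7322
n/ν for H2O = 0.5350/1 = 0.5350
Smallest n/ν is H2O → limiting reagent.
CO consumed = (1/1) × 0.5350 = 0.5350 mol
CO remaining = 0.7322 − 0.5350 = 0.1972 mol
mass = 0.1972 × 28.01 = 5.524 g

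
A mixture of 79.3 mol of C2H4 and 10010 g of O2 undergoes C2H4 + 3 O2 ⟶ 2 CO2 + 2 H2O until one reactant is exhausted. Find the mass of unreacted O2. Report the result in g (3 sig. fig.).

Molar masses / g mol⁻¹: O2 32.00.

n(C2H4) = 79.30 mol
n(O2) = 10010 / 32.00 = 312.8 mol
n/ν → C2H4: 79.30, O2: 104.3; C2H4 is limiting.
O2 consumed = (3/1) × 79.30 = 237.9 mol
O2 remaining = 312.8 − 237.9 = 74.90 mol
mass = 74.90 × 32.00 = 2397 g

2400 g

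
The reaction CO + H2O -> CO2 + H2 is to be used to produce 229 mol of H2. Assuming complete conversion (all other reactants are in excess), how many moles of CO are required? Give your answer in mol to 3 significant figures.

229 mol

n(H2) = 229.0 mol
n(CO) = (1/1) × 229.0 = 229.0 mol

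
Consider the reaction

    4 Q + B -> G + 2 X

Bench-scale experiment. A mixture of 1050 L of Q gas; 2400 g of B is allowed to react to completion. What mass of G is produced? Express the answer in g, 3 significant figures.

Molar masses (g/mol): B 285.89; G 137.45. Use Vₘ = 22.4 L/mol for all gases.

n(Q) = 1050 / 22.4 = 46.88 mol
n(B) = 2400 / 285.89 = 8.395 mol
n/ν → Q: 11.72, B: 8.395; B is limiting.
n(G) = (1/1) × 8.395 = 8.395 mol
mass = 8.395 × 137.45 = 1154 g

1150 g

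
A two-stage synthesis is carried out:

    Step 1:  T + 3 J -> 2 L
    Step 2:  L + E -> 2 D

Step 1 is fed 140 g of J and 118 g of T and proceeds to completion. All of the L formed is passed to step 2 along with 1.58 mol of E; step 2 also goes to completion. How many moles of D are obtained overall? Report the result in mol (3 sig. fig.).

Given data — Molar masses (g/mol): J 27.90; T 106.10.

3.16 mol

Step 1:
n(J) = 140.0 / 27.90 = 5.018 mol
n(T) = 118.0 / 106.10 = 1.112 mol
n/ν for J = 5.018/3 = 1.673
n/ν for T = 1.112/1 = 1.112
Smallest n/ν is T → limiting reagent.
n(L) produced = (2/1) × 1.112 = 2.224 mol
Step 2:
n(L) available = 2.224 mol
n(E) = 1.580 mol
n/ν for L = 2.224/1 = 2.224
n/ν for E = 1.580/1 = 1.580
Smallest n/ν is E → limiting reagent.
n(D) = (2/1) × 1.580 = 3.160 mol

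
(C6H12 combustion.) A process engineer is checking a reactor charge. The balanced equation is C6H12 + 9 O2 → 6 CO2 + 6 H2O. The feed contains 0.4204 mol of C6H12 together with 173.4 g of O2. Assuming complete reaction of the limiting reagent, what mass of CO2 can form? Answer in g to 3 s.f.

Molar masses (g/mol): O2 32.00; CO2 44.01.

n(C6H12) = 0.4204 mol
n(O2) = 173.4 / 32.00 = 5.419 mol
n/ν → C6H12: 0.4204, O2: 0.6021; C6H12 is limiting.
n(CO2) = (6/1) × 0.4204 = 2.522 mol
mass = 2.522 × 44.01 = 111.0 g

111 g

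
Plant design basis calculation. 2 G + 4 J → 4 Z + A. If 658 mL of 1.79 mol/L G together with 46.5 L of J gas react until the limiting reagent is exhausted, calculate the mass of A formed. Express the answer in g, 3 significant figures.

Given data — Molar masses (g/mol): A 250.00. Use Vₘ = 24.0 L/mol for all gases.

n(G) = 1.79 × 658.0/1000 = 1.178 mol
n(J) = 46.50 / 24.0 = 1.938 mol
n/ν → G: 0.5890, J: 0.4845; J is limiting.
n(A) = (1/4) × 1.938 = 0.4845 mol
mass = 0.4845 × 250.00 = 121.1 g

121 g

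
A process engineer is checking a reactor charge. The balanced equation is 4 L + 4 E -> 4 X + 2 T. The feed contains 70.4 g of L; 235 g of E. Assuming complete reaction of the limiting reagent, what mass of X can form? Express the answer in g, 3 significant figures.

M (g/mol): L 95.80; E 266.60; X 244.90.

180 g

n(L) = 70.40 / 95.80 = 0.7349 mol
n(E) = 235.0 / 266.60 = 0.8815 mol
n/ν for L = 0.7349/4 = 0.1837
n/ν for E = 0.8815/4 = 0.2204
Smallest n/ν is L → limiting reagent.
n(X) = (4/4) × 0.7349 = 0.7349 mol
mass = 0.7349 × 244.90 = 180.0 g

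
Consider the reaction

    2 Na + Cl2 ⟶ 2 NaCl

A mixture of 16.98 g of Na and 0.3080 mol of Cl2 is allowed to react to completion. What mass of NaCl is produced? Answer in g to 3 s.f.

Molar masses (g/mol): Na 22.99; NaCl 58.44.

36.0 g

n(Na) = 16.98 / 22.99 = 0.7386 mol
n(Cl2) = 0.3080 mol
n/ν for Na = 0.7386/2 = 0.3693
n/ν for Cl2 = 0.3080/1 = 0.3080
Smallest n/ν is Cl2 → limiting reagent.
n(NaCl) = (2/1) × 0.3080 = 0.6160 mol
mass = 0.6160 × 58.44 = 36.00 g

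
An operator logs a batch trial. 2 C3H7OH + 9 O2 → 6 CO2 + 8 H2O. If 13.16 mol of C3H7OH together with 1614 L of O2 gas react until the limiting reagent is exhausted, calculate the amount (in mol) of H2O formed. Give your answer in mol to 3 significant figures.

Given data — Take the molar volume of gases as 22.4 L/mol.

n(C3H7OH) = 13.16 mol
n(O2) = 1614 / 22.4 = 72.05 mol
n/ν for C3H7OH = 13.16/2 = 6.580
n/ν for O2 = 72.05/9 = 8.006
Smallest n/ν is C3H7OH → limiting reagent.
n(H2O) = (8/2) × 13.16 = 52.64 mol

52.6 mol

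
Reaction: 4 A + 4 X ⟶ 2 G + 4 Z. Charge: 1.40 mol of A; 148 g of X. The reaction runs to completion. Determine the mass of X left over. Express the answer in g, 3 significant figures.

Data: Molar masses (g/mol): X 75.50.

n(A) = 1.400 mol
n(X) = 148.0 / 75.50 = 1.960 mol
n/ν for A = 1.400/4 = 0.3500
n/ν for X = 1.960/4 = 0.4900
Smallest n/ν is A → limiting reagent.
X consumed = (4/4) × 1.400 = 1.400 mol
X remaining = 1.960 − 1.400 = 0.5600 mol
mass = 0.5600 × 75.50 = 42.28 g

42.3 g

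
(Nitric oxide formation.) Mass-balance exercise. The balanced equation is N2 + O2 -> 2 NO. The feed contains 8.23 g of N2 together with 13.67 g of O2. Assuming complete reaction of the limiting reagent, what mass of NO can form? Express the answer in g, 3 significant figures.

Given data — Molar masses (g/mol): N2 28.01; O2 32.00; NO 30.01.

n(N2) = 8.230 / 28.01 = 0.2938 mol
n(O2) = 13.67 / 32.00 = 0.4272 mol
n/ν for N2 = 0.2938/1 = 0.2938
n/ν for O2 = 0.4272/1 = 0.4272
Smallest n/ν is N2 → limiting reagent.
n(NO) = (2/1) × 0.2938 = 0.5876 mol
mass = 0.5876 × 30.01 = 17.63 g

17.6 g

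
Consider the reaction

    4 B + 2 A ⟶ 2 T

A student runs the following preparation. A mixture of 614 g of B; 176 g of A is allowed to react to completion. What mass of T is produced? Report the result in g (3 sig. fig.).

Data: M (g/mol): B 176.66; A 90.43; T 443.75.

n(B) = 614.0 / 176.66 = 3.476 mol
n(A) = 176.0 / 90.43 = 1.946 mol
n/ν for B = 3.476/4 = 0.8690
n/ν for A = 1.946/2 = 0.9730
Smallest n/ν is B → limiting reagent.
n(T) = (2/4) × 3.476 = 1.738 mol
mass = 1.738 × 443.75 = 771.2 g

771 g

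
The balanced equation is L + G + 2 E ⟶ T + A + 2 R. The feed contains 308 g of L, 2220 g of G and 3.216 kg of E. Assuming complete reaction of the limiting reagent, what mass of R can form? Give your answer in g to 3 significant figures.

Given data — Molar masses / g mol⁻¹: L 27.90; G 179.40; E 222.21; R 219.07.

3170 g

n(L) = 308.0 / 27.90 = 11.04 mol
n(G) = 2220 / 179.40 = 12.37 mol
n(E) = 3.216×1000 / 222.21 = 14.47 mol
n/ν for L = 11.04/1 = 11.04
n/ν for G = 12.37/1 = 12.37
n/ν for E = 14.47/2 = 7.235
Smallest n/ν is E → limiting reagent.
n(R) = (2/2) × 14.47 = 14.47 mol
mass = 14.47 × 219.07 = 3170 g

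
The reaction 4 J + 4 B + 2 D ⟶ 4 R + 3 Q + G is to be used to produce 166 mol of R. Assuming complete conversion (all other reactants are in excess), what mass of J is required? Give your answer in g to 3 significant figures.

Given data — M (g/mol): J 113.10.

18800 g

n(R) = 166.0 mol
n(J) = (4/4) × 166.0 = 166.0 mol
mass = 166.0 × 113.10 = 18770 g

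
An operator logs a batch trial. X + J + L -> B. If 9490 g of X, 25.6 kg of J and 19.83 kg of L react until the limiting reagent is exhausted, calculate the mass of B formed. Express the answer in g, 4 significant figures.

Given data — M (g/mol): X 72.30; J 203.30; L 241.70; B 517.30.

n(X) = 9490 / 72.30 = 131.3 mol
n(J) = 25.60×1000 / 203.30 = 125.9 mol
n(L) = 19.83×1000 / 241.70 = 82.04 mol
n/ν for X = 131.3/1 = 131.3
n/ν for J = 125.9/1 = 125.9
n/ν for L = 82.04/1 = 82.04
Smallest n/ν is L → limiting reagent.
n(B) = (1/1) × 82.04 = 82.04 mol
mass = 82.04 × 517.30 = 42440 g

42440 g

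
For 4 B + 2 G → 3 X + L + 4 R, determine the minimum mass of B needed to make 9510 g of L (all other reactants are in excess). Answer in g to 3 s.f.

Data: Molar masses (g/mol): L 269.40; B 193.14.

27300 g

n(L) = 9510 / 269.40 = 35.30 mol
n(B) = (4/1) × 35.30 = 141.2 mol
mass = 141.2 × 193.14 = 27270 g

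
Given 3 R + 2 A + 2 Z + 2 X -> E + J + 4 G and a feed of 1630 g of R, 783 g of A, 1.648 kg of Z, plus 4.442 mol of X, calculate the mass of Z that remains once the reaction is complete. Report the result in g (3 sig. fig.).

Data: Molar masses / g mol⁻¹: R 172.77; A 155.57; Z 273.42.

n(R) = 1630 / 172.77 = 9.435 mol
n(A) = 783.0 / 155.57 = 5.033 mol
n(Z) = 1.648×1000 / 273.42 = 6.027 mol
n(X) = 4.442 mol
n/ν → R: 3.145, A: 2.517, Z: 3.014, X: 2.221; X is limiting.
Z consumed = (2/2) × 4.442 = 4.442 mol
Z remaining = 6.027 − 4.442 = 1.585 mol
mass = 1.585 × 273.42 = 433.4 g

433 g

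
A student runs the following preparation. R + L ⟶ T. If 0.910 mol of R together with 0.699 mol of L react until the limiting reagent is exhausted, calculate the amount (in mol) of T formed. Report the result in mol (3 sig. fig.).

0.699 mol

n(R) = 0.9100 mol
n(L) = 0.6990 mol
n/ν for R = 0.9100/1 = 0.9100
n/ν for L = 0.6990/1 = 0.6990
Smallest n/ν is L → limiting reagent.
n(T) = (1/1) × 0.6990 = 0.6990 mol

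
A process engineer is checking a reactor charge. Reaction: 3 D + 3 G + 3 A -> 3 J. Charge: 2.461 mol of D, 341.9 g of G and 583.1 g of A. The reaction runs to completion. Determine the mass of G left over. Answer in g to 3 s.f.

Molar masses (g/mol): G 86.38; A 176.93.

129 g

n(D) = 2.461 mol
n(G) = 341.9 / 86.38 = 3.958 mol
n(A) = 583.1 / 176.93 = 3.296 mol
n/ν for D = 2.461/3 = 0.8203
n/ν for G = 3.958/3 = 1.319
n/ν for A = 3.296/3 = 1.099
Smallest n/ν is D → limiting reagent.
G consumed = (3/3) × 2.461 = 2.461 mol
G remaining = 3.958 − 2.461 = 1.497 mol
mass = 1.497 × 86.38 = 129.3 g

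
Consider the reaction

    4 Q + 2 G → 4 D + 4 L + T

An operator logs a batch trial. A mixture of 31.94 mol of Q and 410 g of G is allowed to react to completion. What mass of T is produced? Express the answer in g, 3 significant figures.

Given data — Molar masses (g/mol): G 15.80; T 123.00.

982 g

n(Q) = 31.94 mol
n(G) = 410.0 / 15.80 = 25.95 mol
n/ν for Q = 31.94/4 = 7.985
n/ν for G = 25.95/2 = 12.98
Smallest n/ν is Q → limiting reagent.
n(T) = (1/4) × 31.94 = 7.985 mol
mass = 7.985 × 123.00 = 982.2 g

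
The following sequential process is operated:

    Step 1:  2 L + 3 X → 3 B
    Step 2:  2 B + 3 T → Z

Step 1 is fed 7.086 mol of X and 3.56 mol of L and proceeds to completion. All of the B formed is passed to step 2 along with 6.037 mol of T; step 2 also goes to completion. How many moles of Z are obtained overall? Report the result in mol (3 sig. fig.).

2.01 mol

Step 1:
n(X) = 7.086 mol
n(L) = 3.560 mol
n/ν → X: 2.362, L: 1.780; L is limiting.
n(B) produced = (3/2) × 3.560 = 5.340 mol
Step 2:
n(B) available = 5.340 mol
n(T) = 6.037 mol
n/ν → B: 2.670, T: 2.012; T is limiting.
n(Z) = (1/3) × 6.037 = 2.012 mol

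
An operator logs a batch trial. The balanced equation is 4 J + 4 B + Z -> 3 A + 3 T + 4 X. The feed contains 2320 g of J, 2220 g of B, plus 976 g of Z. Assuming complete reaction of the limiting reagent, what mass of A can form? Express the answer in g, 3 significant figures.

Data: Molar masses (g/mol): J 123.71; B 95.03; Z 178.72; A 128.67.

n(J) = 2320 / 123.71 = 18.75 mol
n(B) = 2220 / 95.03 = 23.36 mol
n(Z) = 976.0 / 178.72 = 5.461 mol
n/ν for J = 18.75/4 = 4.688
n/ν for B = 23.36/4 = 5.840
n/ν for Z = 5.461/1 = 5.461
Smallest n/ν is J → limiting reagent.
n(A) = (3/4) × 18.75 = 14.06 mol
mass = 14.06 × 128.67 = 1809 g

1810 g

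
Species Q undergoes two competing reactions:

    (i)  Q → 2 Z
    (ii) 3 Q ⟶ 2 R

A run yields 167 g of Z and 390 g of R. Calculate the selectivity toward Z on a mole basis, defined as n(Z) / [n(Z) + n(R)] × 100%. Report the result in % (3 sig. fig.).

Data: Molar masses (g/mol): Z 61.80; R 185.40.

n(Z) = 167 / 61.80 = 2.702 mol
n(R) = 390 / 185.40 = 2.104 mol
selectivity = 2.702/(2.702+2.104) × 100 = 56.22 %

56.2 %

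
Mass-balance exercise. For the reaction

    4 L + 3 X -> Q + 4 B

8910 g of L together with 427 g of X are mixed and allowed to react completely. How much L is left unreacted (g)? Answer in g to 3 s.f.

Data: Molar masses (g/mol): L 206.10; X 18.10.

n(L) = 8910 / 206.10 = 43.23 mol
n(X) = 427.0 / 18.10 = 23.59 mol
n/ν for L = 43.23/4 = 10.81
n/ν for X = 23.59/3 = 7.863
Smallest n/ν is X → limiting reagent.
L consumed = (4/3) × 23.59 = 31.45 mol
L remaining = 43.23 − 31.45 = 11.78 mol
mass = 11.78 × 206.10 = 2428 g

2430 g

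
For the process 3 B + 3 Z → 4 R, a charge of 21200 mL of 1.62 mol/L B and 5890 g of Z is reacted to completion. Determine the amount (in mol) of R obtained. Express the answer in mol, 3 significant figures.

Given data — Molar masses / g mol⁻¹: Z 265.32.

n(B) = 1.62 × 21200/1000 = 34.34 mol
n(Z) = 5890 / 265.32 = 22.20 mol
n/ν → B: 11.45, Z: 7.400; Z is limiting.
n(R) = (4/3) × 22.20 = 29.60 mol

29.6 mol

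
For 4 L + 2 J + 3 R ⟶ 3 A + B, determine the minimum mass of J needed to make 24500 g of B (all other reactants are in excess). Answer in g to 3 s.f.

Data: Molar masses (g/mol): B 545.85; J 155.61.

14000 g

n(B) = 24500 / 545.85 = 44.88 mol
n(J) = (2/1) × 44.88 = 89.76 mol
mass = 89.76 × 155.61 = 13970 g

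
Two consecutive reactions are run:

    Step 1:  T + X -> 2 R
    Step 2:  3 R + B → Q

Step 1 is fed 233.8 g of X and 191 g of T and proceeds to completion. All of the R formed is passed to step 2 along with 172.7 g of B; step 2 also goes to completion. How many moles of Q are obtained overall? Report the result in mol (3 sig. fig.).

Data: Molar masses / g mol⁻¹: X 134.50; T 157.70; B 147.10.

Step 1:
n(X) = 233.8 / 134.50 = 1.738 mol
n(T) = 191.0 / 157.70 = 1.211 mol
n/ν → X: 1.738, T: 1.211; T is limiting.
n(R) produced = (2/1) × 1.211 = 2.422 mol
Step 2:
n(R) available = 2.422 mol
n(B) = 172.7 / 147.10 = 1.174 mol
n/ν → R: 0.8073, B: 1.174; R is limiting.
n(Q) = (1/3) × 2.422 = 0.8073 mol

0.807 mol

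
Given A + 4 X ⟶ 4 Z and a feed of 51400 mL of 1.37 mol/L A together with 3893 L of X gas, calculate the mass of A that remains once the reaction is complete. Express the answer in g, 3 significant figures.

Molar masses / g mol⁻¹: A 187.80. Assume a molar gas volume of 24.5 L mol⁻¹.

n(A) = 1.37 × 51400/1000 = 70.42 mol
n(X) = 3893 / 24.5 = 158.9 mol
n/ν for A = 70.42/1 = 70.42
n/ν for X = 158.9/4 = 39.73
Smallest n/ν is X → limiting reagent.
A consumed = (1/4) × 158.9 = 39.73 mol
A remaining = 70.42 − 39.73 = 30.69 mol
mass = 30.69 × 187.80 = 5764 g

5760 g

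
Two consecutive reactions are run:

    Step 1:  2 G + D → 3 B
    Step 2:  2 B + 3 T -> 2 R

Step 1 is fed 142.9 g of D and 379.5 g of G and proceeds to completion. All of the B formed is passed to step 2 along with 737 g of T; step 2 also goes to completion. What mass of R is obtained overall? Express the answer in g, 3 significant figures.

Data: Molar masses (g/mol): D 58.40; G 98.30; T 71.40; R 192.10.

Step 1:
n(D) = 142.9 / 58.40 = 2.447 mol
n(G) = 379.5 / 98.30 = 3.861 mol
n/ν for D = 2.447/1 = 2.447
n/ν for G = 3.861/2 = 1.931
Smallest n/ν is G → limiting reagent.
n(B) produced = (3/2) × 3.861 = 5.792 mol
Step 2:
n(B) available = 5.792 mol
n(T) = 737.0 / 71.40 = 10.32 mol
n/ν for B = 5.792/2 = 2.896
n/ν for T = 10.32/3 = 3.440
Smallest n/ν is B → limiting reagent.
n(R) = (2/2) × 5.792 = 5.792 mol
mass = 5.792 × 192.10 = 1113 g

1110 g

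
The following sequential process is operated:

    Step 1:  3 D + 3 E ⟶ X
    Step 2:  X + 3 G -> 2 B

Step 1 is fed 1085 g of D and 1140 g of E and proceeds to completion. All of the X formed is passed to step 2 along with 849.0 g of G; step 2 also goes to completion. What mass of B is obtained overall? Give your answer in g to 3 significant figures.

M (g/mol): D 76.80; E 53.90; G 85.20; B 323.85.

2150 g

Step 1:
n(D) = 1085 / 76.80 = 14.13 mol
n(E) = 1140 / 53.90 = 21.15 mol
n/ν → D: 4.710, E: 7.050; D is limiting.
n(X) produced = (1/3) × 14.13 = 4.710 mol
Step 2:
n(X) available = 4.710 mol
n(G) = 849.0 / 85.20 = 9.965 mol
n/ν → X: 4.710, G: 3.322; G is limiting.
n(B) = (2/3) × 9.965 = 6.643 mol
mass = 6.643 × 323.85 = 2151 g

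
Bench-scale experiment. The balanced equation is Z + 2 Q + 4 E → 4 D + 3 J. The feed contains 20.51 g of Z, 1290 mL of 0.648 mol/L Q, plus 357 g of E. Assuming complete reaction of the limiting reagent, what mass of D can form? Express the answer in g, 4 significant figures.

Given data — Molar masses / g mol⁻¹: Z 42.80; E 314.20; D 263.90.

n(Z) = 20.51 / 42.80 = 0.4792 mol
n(Q) = 0.648 × 1290/1000 = 0.8359 mol
n(E) = 357.0 / 314.20 = 1.136 mol
n/ν → Z: 0.4792, Q: 0.4180, E: 0.2840; E is limiting.
n(D) = (4/4) × 1.136 = 1.136 mol
mass = 1.136 × 263.90 = 299.8 g

299.8 g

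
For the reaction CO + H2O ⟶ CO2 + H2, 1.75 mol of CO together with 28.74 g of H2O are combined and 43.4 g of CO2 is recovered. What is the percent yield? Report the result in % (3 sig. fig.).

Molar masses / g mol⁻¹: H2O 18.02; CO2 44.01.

61.8 %

n(CO) = 1.750 mol
n(H2O) = 28.74 / 18.02 = 1.595 mol
n/ν for CO = 1.750/1 = 1.750
n/ν for H2O = 1.595/1 = 1.595
Smallest n/ν is H2O → limiting reagent.
theoretical n(CO2) = (1/1) × 1.595 = 1.595 mol → 70.20 g
% yield = 43.4 / 70.20 × 100 = 61.82 %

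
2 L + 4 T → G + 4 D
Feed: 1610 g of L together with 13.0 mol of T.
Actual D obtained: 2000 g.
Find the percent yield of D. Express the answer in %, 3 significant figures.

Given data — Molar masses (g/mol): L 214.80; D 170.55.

n(L) = 1610 / 214.80 = 7.495 mol
n(T) = 13.00 mol
n/ν → L: 3.748, T: 3.250; T is limiting.
theoretical n(D) = (4/4) × 13.00 = 13.00 mol → 2217 g
% yield = 2000 / 2217 × 100 = 90.21 %

90.2 %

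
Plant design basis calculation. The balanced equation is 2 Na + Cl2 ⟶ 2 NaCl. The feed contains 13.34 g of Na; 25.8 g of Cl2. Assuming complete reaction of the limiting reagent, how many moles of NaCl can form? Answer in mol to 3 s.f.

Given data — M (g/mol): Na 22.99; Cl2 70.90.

n(Na) = 13.34 / 22.99 = 0.5803 mol
n(Cl2) = 25.80 / 70.90 = 0.3639 mol
n/ν → Na: 0.2902, Cl2: 0.3639; Na is limiting.
n(NaCl) = (2/2) × 0.5803 = 0.5803 mol

0.580 mol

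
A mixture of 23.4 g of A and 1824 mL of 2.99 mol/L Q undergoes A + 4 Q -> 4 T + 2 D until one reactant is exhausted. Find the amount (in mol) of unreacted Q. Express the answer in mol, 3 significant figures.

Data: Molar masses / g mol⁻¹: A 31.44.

n(A) = 23.40 / 31.44 = 0.7443 mol
n(Q) = 2.99 × 1824/1000 = 5.454 mol
n/ν for A = 0.7443/1 = 0.7443
n/ν for Q = 5.454/4 = 1.364
Smallest n/ν is A → limiting reagent.
Q consumed = (4/1) × 0.7443 = 2.977 mol
Q remaining = 5.454 − 2.977 = 2.477 mol

2.48 mol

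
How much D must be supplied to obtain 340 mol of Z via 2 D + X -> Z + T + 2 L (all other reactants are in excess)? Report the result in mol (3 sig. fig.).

680 mol

n(Z) = 340.0 mol
n(D) = (2/1) × 340.0 = 680.0 mol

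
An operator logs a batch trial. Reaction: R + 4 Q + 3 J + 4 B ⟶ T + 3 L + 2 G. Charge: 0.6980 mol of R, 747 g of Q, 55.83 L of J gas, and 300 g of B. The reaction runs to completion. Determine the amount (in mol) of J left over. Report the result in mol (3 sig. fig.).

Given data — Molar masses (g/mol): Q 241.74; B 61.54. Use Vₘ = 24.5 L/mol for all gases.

n(R) = 0.6980 mol
n(Q) = 747.0 / 241.74 = 3.090 mol
n(J) = 55.83 / 24.5 = 2.279 mol
n(B) = 300.0 / 61.54 = 4.875 mol
n/ν for R = 0.6980/1 = 0.6980
n/ν for Q = 3.090/4 = 0.7725
n/ν for J = 2.279/3 = 0.7597
n/ν for B = 4.875/4 = 1.219
Smallest n/ν is R → limiting reagent.
J consumed = (3/1) × 0.6980 = 2.094 mol
J remaining = 2.279 − 2.094 = 0.1850 mol

0.185 mol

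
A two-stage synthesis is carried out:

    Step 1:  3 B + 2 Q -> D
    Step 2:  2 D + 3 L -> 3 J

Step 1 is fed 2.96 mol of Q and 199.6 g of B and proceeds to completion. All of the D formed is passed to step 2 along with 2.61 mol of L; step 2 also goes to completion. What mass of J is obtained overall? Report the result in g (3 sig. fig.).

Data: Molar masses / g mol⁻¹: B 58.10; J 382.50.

Step 1:
n(Q) = 2.960 mol
n(B) = 199.6 / 58.10 = 3.435 mol
n/ν for Q = 2.960/2 = 1.480
n/ν for B = 3.435/3 = 1.145
Smallest n/ν is B → limiting reagent.
n(D) produced = (1/3) × 3.435 = 1.145 mol
Step 2:
n(D) available = 1.145 mol
n(L) = 2.610 mol
n/ν for D = 1.145/2 = 0.5725
n/ν for L = 2.610/3 = 0.8700
Smallest n/ν is D → limiting reagent.
n(J) = (3/2) × 1.145 = 1.718 mol
mass = 1.718 × 382.50 = 657.1 g

657 g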